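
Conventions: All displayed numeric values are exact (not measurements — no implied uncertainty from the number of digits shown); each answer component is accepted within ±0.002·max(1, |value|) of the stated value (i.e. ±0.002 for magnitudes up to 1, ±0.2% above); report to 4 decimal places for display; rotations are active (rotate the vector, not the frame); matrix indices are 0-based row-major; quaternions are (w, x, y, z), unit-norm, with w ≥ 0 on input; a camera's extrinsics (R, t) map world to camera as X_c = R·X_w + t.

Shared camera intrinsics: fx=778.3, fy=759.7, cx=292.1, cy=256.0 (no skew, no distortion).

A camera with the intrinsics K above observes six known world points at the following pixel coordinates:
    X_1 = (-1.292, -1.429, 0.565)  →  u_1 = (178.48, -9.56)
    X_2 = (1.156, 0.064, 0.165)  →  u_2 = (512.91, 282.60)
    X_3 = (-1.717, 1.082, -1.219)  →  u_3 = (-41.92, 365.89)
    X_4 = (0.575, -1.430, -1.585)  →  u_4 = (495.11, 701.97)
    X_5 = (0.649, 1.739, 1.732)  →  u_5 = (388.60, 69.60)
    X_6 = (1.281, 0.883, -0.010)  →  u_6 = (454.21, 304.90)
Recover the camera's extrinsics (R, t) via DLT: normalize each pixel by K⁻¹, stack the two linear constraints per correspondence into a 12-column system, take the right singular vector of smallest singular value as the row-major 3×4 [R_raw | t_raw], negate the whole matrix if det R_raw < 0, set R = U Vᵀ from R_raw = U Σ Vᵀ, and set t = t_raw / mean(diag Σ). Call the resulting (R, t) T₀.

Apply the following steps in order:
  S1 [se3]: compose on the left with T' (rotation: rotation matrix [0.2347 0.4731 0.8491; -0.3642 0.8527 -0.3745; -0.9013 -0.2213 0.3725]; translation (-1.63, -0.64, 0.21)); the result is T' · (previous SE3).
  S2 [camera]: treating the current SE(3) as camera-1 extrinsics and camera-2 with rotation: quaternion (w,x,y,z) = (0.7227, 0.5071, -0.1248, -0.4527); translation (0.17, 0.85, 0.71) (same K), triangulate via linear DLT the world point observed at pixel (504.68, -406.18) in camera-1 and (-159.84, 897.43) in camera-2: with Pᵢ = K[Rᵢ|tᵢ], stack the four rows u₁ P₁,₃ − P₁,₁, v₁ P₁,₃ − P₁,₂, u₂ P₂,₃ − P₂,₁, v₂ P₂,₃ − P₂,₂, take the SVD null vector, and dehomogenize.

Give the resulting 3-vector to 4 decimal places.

result = (-1.9101, 0.5246, 0.9541)

source (pnp_recover): camera pose = R=[0.9139 -0.3025 0.2706; 0.2782 -0.0186 -0.9604; 0.2955 0.9530 0.0671], t=(0.2300, -0.0000, 4.2100)
after S1 (compose_se3): R=[0.5971 0.7294 -0.3339; -0.2063 -0.2626 -0.9426; -0.7752 0.6317 -0.0063], t=(1.9988, -2.3003, 1.5708)
after S2 (triangulate): (-1.9101, 0.5246, 0.9541)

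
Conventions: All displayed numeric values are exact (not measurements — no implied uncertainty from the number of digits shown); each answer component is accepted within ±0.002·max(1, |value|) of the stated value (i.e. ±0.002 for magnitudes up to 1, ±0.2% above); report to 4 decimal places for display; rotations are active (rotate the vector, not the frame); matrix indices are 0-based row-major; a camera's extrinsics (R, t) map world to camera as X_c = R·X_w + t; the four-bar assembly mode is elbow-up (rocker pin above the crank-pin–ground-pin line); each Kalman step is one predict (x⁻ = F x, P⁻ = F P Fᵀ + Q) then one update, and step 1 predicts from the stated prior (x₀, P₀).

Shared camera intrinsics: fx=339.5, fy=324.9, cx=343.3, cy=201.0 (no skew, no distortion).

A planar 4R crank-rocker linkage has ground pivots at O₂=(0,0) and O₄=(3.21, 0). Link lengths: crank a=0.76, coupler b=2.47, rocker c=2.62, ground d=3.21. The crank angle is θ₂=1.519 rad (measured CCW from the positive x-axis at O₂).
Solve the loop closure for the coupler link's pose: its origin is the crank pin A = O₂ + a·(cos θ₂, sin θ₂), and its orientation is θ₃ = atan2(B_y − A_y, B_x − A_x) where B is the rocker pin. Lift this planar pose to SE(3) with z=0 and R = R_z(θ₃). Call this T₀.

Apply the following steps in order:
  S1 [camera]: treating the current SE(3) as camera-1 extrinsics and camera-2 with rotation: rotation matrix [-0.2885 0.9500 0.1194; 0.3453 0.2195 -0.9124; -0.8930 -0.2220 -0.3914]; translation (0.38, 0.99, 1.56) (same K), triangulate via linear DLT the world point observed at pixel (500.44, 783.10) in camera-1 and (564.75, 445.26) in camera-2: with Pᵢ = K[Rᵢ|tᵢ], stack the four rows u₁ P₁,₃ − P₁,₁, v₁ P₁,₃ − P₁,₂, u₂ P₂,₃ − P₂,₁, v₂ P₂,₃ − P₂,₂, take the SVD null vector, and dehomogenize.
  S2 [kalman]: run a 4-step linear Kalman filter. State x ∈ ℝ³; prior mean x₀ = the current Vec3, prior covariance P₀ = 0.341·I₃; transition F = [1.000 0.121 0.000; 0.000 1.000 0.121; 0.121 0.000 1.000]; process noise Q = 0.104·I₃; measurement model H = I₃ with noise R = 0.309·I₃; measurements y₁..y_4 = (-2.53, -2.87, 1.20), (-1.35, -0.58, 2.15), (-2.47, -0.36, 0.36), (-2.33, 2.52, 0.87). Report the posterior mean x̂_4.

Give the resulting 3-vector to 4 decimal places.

result = (-2.0834, 0.7933, 0.7952)

source (fourbar_fk): coupler pose = R=[0.7797 -0.6261 0.0000; 0.6261 0.7797 0.0000; 0.0000 0.0000 1.0000], t=(0.0393, 0.7590, 0.0000)
after S1 (triangulate): (0.5256, 0.2031, 0.6957)
after S2 (kf_track): (-2.0834, 0.7933, 0.7952)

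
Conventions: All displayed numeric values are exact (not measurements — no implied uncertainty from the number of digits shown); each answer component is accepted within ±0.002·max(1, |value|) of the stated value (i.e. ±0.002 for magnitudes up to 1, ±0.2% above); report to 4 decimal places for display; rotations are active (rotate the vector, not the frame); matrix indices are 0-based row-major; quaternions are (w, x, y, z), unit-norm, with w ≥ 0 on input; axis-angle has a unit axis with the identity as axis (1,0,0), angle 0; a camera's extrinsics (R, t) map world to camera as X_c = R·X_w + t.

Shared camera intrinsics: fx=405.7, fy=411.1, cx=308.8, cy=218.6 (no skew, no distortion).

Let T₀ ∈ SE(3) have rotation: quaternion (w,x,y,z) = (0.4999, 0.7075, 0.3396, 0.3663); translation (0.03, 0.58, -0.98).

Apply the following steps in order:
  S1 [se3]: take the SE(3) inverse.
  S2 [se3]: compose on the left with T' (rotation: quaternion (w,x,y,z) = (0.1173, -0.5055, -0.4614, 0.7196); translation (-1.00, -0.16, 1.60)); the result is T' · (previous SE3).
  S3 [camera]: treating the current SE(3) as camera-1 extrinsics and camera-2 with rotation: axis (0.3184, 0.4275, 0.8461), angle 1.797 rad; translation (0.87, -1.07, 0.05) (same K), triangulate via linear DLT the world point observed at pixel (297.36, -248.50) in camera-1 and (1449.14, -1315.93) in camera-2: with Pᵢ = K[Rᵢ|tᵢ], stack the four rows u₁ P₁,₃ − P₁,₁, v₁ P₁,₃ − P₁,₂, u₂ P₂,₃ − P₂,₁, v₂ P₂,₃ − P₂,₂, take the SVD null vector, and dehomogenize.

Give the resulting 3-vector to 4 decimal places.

after S1 (invert_se3): R=[0.5010 0.8468 0.1788; 0.1143 -0.2695 0.9562; 0.8579 -0.4586 -0.2318], t=(-0.3310, 1.0900, 0.0131)
after S2 (compose_se3): R=[-0.9141 -0.0877 0.3959; -0.2122 0.9354 -0.2827; -0.3455 -0.3424 -0.8737], t=(-0.5338, -0.9733, 0.9527)
after S3 (triangulate): (-0.4258, 0.1098, 0.3346)

result = (-0.4258, 0.1098, 0.3346)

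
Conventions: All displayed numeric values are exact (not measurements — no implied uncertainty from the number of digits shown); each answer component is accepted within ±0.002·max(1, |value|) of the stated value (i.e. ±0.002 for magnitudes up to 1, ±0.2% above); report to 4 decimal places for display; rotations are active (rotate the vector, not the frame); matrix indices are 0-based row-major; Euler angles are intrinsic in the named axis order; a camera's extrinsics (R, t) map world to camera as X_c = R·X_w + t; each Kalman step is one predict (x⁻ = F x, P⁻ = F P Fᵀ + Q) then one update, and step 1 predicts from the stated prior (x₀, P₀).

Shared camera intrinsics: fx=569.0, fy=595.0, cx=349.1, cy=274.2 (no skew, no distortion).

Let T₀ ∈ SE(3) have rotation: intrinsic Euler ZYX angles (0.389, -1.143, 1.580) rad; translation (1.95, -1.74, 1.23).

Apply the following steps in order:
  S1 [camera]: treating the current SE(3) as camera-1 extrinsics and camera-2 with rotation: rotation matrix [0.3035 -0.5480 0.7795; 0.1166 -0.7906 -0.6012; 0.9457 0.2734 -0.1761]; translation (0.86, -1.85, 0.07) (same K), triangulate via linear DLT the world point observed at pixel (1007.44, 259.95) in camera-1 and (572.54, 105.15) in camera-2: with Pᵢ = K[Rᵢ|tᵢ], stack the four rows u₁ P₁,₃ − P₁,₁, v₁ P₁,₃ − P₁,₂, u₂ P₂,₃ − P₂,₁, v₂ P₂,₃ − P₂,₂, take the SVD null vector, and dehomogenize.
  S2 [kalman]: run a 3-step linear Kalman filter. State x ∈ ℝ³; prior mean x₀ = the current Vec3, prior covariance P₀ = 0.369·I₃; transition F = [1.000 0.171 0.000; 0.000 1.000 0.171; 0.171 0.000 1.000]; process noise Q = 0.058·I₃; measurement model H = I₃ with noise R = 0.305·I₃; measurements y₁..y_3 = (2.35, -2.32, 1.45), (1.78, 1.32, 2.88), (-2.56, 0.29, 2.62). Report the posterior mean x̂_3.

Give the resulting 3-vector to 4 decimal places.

result = (0.1646, 0.0199, 2.1160)

after S1 (triangulate): (1.2428, -0.6392, -1.3753)
after S2 (kf_track): (0.1646, 0.0199, 2.1160)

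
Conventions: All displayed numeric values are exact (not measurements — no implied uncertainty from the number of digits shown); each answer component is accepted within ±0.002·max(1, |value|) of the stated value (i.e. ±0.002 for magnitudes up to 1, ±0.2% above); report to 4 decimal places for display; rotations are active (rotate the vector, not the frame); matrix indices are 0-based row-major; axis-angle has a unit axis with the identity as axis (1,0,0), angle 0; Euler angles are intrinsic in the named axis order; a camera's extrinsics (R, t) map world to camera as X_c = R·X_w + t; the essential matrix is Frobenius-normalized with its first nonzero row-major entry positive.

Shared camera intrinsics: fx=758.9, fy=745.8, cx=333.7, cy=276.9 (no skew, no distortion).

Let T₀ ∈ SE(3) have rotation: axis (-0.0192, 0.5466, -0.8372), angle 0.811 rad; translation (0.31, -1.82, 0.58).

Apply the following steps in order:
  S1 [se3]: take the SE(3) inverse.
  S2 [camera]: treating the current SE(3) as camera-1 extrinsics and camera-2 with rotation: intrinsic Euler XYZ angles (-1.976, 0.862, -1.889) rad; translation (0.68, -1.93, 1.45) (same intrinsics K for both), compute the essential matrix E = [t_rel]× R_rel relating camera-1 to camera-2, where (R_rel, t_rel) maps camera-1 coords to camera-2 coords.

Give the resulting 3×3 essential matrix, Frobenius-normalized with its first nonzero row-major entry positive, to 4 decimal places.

matrix = [0.4018 0.3456 0.4623; 0.4193 -0.2008 -0.2856; 0.4033 -0.1202 -0.1749]

after S1 (invert_se3): R=[0.6889 -0.6102 -0.3913; 0.6037 0.7817 -0.1563; 0.4013 -0.1285 0.9069], t=(-1.0972, 1.3263, -0.8843)
after S2 (essential): [0.4018 0.3456 0.4623; 0.4193 -0.2008 -0.2856; 0.4033 -0.1202 -0.1749]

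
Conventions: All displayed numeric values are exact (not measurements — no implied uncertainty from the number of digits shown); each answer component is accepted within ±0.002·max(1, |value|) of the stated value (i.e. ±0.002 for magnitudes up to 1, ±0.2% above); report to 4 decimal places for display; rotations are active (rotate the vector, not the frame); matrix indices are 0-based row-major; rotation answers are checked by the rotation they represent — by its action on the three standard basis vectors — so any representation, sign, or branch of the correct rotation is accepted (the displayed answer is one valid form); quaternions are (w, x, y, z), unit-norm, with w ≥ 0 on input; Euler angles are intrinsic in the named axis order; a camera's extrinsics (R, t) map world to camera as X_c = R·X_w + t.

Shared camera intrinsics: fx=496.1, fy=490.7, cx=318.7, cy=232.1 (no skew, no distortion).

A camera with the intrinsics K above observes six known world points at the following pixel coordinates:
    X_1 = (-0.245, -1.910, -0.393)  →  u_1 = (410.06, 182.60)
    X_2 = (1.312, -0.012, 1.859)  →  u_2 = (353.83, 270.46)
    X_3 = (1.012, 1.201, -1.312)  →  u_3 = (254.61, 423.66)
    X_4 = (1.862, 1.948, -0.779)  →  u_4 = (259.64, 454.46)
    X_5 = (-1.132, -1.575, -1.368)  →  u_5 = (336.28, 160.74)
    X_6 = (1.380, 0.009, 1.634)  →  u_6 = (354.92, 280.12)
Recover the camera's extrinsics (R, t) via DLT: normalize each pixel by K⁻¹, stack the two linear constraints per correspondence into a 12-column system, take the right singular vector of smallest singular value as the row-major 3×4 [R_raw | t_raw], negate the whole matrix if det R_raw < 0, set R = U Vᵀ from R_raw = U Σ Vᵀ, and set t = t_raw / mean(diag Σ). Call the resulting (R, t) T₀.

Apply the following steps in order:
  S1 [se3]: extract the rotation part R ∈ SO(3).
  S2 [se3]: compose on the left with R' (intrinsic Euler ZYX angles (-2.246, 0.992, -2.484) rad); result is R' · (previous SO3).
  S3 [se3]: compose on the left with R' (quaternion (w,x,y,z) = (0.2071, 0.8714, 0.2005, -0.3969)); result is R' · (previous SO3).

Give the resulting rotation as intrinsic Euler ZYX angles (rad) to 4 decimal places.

source (pnp_recover): camera pose = R=[0.5939 -0.8008 0.0779; 0.7527 0.5189 -0.4052; 0.2841 0.2993 0.9109], t=(-0.3200, 0.4500, 6.6098)
after S1 (rot_of_se3): [0.5939 -0.8008 0.0779; 0.7527 0.5189 -0.4052; 0.2841 0.2993 0.9109]
after S2 (compose_so3): [-0.1742 0.3859 0.9059; 0.4578 0.8463 -0.2725; -0.8718 0.3673 -0.3241]
after S3 (compose_so3): [0.6606 0.4446 0.6049; 0.0395 -0.8252 0.5634; 0.7497 -0.3483 -0.5627]

rotation (euler_zyx) = (0.0597, -0.8476, -2.5874)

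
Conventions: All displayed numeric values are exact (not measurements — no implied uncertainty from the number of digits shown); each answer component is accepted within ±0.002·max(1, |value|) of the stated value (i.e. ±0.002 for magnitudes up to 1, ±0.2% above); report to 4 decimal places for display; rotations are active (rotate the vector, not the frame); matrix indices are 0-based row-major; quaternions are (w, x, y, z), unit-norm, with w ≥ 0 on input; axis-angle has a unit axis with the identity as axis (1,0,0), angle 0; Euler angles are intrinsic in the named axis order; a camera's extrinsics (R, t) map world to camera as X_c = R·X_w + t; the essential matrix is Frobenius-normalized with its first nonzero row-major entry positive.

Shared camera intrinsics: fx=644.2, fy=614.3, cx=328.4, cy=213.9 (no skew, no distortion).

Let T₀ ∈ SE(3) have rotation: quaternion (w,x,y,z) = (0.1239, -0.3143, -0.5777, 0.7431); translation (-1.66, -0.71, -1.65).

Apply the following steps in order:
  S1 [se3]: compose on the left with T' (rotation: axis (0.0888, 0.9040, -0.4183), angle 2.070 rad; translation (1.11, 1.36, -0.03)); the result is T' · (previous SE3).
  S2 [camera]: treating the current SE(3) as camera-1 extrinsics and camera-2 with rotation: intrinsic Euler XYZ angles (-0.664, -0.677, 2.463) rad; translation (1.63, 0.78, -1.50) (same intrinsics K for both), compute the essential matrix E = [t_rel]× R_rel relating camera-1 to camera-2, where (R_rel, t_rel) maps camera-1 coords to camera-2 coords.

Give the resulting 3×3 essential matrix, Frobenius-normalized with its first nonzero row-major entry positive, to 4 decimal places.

after S1 (compose_se3): R=[0.3871 -0.9220 0.0055; 0.7975 0.3319 -0.5039; 0.4628 0.1994 0.8637], t=(0.3216, 2.3058, 2.0833)
after S2 (essential): [0.0797 0.0815 -0.0108; -0.3228 -0.5938 0.1771; -0.5813 0.2231 -0.3332]

matrix = [0.0797 0.0815 -0.0108; -0.3228 -0.5938 0.1771; -0.5813 0.2231 -0.3332]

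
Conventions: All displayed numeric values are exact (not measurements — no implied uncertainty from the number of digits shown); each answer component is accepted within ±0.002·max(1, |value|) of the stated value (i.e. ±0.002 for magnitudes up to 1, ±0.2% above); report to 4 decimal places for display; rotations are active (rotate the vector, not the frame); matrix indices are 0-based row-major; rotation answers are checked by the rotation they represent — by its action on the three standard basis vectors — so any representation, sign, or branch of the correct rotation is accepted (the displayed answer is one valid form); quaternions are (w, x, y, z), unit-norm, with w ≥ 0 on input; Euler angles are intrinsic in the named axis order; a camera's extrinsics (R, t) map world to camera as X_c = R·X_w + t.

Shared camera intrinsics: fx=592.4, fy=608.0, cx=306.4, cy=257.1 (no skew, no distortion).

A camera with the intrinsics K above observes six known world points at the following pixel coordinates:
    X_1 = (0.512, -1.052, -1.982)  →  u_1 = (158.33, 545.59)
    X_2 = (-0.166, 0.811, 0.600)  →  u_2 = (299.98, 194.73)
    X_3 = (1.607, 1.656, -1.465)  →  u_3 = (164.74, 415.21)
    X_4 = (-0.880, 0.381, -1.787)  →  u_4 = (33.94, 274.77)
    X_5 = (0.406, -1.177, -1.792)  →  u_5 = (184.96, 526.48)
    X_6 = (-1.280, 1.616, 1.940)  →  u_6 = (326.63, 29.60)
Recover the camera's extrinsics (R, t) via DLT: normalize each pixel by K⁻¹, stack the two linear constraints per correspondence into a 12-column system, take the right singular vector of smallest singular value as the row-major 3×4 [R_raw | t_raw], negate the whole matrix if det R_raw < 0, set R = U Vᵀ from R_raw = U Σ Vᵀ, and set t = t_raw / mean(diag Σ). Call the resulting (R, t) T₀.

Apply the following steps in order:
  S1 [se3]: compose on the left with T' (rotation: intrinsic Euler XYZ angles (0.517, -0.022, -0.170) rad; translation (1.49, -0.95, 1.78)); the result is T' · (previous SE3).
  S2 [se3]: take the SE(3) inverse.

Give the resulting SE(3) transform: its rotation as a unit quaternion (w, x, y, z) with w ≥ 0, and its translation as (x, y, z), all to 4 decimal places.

source (pnp_recover): camera pose = R=[0.3217 -0.5217 0.7902; 0.8279 -0.2500 -0.5021; 0.4595 0.8157 0.3514], t=(-0.0599, 0.0500, 4.9692)
after S1 (compose_se3): R=[0.4469 -0.5743 0.6859; 0.4299 -0.5345 -0.7276; 0.7845 0.6201 0.0080], t=(1.3301, -3.3534, 6.1271)
after S2 (invert_se3): R=[0.4469 0.4299 0.7845; -0.5743 -0.5345 0.6201; 0.6859 -0.7276 0.0080], t=(-3.9593, -4.8280, -3.4014)

rotation (quat) = (0.4797, -0.7024, 0.0514, -0.5234), translation = (-3.9593, -4.8280, -3.4014)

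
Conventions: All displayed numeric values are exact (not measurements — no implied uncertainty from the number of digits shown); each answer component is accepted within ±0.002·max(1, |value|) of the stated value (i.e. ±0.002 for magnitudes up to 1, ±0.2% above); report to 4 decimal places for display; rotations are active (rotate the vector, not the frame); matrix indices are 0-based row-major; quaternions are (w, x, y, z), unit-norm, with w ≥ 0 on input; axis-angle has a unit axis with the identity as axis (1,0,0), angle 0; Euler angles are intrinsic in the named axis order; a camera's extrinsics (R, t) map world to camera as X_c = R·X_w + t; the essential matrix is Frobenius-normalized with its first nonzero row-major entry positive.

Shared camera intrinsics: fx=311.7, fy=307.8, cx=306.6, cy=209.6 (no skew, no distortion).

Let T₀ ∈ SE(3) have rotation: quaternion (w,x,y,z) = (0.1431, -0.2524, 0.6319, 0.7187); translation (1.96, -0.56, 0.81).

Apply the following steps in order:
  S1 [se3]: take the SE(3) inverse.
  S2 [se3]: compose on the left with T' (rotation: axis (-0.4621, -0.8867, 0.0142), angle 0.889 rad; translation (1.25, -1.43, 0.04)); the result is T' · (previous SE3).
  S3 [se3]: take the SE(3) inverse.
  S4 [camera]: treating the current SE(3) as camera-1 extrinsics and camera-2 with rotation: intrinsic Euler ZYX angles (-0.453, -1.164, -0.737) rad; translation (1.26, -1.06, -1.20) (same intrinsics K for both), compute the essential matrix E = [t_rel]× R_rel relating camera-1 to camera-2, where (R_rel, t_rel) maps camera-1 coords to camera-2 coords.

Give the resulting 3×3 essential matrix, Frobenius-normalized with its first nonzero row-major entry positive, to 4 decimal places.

after S1 (invert_se3): R=[-0.8316 -0.1133 -0.5436; -0.5247 -0.1605 0.8360; -0.1819 0.9805 0.0740], t=(2.0069, 0.2613, 0.8458)
after S2 (compose_se3): R=[-0.5378 -0.7803 -0.3192; -0.6828 0.1810 0.7078; -0.4945 0.5986 -0.6302], t=(2.1256, -0.5636, 1.8549)
after S3 (invert_se3): R=[-0.5378 -0.6828 -0.4945; -0.7803 0.1810 0.5986; -0.3192 0.7078 -0.6302], t=(1.6756, 0.6504, 2.2464)
after S4 (essential): [0.3661 -0.4490 0.1325; -0.2019 0.0426 0.6763; -0.2330 0.2889 -0.0957]

matrix = [0.3661 -0.4490 0.1325; -0.2019 0.0426 0.6763; -0.2330 0.2889 -0.0957]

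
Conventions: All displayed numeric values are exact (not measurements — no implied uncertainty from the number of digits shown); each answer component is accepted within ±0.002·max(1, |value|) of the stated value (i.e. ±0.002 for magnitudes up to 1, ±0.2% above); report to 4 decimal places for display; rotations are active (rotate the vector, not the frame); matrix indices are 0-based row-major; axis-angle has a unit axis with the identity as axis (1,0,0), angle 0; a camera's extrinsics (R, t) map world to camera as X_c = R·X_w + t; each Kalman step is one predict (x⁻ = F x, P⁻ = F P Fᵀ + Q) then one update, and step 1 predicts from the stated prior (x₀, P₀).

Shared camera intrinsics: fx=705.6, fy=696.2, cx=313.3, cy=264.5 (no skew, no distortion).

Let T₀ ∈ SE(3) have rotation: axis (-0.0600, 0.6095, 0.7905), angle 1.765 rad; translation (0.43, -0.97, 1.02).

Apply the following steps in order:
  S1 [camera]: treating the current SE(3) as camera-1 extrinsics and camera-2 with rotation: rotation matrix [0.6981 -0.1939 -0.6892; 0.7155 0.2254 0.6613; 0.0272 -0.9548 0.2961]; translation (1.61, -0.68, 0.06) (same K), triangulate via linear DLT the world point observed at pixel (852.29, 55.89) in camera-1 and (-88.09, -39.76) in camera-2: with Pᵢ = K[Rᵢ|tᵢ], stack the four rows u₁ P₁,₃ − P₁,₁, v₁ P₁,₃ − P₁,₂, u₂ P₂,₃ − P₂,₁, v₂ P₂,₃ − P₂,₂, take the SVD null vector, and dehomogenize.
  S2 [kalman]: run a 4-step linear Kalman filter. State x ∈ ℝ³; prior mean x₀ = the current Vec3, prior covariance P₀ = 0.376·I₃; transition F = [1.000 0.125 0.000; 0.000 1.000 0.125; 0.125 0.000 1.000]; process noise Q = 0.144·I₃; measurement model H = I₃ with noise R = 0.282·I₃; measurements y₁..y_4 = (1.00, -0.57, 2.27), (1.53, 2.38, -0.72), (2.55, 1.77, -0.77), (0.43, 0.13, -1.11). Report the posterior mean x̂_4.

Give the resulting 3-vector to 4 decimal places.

after S1 (triangulate): (-1.3350, -0.4386, 1.9485)
after S2 (kf_track): (1.1340, 0.7638, -0.4959)

result = (1.1340, 0.7638, -0.4959)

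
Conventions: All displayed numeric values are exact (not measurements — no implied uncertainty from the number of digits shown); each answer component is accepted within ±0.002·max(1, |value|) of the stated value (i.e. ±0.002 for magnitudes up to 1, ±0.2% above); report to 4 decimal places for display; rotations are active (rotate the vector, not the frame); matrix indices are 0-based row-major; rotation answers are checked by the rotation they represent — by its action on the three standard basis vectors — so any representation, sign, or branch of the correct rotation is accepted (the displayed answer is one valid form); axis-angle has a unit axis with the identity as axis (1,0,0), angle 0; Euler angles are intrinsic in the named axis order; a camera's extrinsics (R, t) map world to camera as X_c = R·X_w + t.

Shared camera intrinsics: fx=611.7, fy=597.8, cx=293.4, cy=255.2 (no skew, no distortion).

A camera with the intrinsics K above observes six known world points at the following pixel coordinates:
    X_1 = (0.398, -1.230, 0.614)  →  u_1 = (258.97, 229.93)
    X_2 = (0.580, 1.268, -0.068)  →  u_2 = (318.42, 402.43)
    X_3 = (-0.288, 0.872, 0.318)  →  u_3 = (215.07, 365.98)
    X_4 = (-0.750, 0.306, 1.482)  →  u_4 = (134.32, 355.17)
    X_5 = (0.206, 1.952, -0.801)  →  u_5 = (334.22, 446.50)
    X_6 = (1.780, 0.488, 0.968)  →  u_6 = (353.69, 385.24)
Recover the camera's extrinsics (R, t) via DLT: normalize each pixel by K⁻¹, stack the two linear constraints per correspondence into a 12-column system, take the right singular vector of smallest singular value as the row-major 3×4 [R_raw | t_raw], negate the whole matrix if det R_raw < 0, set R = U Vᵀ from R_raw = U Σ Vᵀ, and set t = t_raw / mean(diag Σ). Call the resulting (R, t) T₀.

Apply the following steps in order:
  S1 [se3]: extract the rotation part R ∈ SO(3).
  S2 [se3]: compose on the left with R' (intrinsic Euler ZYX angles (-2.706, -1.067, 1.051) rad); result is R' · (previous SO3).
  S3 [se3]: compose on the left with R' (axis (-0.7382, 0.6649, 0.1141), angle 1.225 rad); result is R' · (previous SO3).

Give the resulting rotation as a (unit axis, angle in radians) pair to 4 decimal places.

rotation (axis_angle) = ((-0.8211, -0.5515, -0.1472), 3.0198)

source (pnp_recover): camera pose = R=[0.8716 0.0650 -0.4860; 0.2369 0.8120 0.5334; 0.4293 -0.5800 0.6923], t=(-0.3900, 0.2599, 6.1786)
after S1 (rot_of_se3): [0.8716 0.0650 -0.4860; 0.2369 0.8120 0.5334; 0.4293 -0.5800 0.6923]
after S2 (compose_so3): [-0.1565 0.6850 0.7115; 0.2083 -0.6813 0.7017; 0.9655 0.2580 -0.0361]
after S3 (compose_so3): [0.3508 0.9202 0.1739; 0.8844 -0.3866 0.2615; 0.3079 0.0620 -0.9494]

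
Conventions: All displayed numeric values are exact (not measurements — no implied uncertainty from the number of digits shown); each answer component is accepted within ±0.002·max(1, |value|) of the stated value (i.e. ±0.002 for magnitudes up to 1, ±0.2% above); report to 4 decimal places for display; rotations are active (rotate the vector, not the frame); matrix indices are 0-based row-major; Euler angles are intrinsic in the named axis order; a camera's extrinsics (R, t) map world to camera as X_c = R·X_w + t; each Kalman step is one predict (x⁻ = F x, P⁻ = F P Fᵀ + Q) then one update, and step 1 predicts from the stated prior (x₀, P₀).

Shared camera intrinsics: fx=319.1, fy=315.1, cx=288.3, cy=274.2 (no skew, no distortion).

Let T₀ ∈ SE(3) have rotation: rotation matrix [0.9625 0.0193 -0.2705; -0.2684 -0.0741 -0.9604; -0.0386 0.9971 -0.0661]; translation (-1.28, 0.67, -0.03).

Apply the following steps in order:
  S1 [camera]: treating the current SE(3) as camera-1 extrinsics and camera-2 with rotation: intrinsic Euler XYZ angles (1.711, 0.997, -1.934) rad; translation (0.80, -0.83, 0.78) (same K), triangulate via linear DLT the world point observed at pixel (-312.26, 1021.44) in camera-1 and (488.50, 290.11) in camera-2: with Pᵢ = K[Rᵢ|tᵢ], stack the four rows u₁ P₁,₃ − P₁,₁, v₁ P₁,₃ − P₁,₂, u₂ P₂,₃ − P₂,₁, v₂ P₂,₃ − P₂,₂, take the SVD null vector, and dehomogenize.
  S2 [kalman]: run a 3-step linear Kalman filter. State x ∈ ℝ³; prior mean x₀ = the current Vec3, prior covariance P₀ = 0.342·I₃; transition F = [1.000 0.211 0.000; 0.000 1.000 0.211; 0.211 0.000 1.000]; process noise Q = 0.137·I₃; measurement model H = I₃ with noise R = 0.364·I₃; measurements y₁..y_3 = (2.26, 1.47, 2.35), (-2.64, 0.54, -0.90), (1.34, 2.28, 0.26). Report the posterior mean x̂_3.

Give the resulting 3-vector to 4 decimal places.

after S1 (triangulate): (-0.0132, 0.5538, -0.7553)
after S2 (kf_track): (0.4945, 1.5457, 0.2355)

result = (0.4945, 1.5457, 0.2355)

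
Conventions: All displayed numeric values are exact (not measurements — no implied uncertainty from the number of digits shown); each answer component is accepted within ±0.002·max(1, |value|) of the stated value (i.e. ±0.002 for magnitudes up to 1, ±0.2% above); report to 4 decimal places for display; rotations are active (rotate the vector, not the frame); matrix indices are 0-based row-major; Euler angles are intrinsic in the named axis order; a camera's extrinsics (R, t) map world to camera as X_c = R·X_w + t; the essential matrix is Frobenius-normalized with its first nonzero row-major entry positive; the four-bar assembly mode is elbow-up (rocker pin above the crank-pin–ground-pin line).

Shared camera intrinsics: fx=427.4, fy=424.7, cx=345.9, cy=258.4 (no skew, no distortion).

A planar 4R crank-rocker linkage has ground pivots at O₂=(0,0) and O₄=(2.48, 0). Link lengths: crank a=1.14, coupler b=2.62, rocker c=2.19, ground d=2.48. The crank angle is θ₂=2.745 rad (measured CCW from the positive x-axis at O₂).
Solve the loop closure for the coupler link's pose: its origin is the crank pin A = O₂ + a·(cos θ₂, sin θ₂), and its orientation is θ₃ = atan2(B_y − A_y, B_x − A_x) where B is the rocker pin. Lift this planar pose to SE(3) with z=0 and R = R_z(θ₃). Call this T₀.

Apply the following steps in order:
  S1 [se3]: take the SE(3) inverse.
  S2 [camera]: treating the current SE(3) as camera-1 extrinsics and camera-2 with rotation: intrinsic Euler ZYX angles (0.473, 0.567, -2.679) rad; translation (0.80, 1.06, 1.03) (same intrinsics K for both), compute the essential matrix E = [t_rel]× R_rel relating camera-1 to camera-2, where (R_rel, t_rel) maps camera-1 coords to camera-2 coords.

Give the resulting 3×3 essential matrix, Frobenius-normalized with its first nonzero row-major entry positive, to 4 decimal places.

matrix = [0.0100 0.6709 -0.2181; 0.5478 -0.1479 -0.4031; -0.0992 -0.0185 0.0872]

source (fourbar_fk): coupler pose = R=[0.8599 -0.5105 0.0000; 0.5105 0.8599 0.0000; 0.0000 0.0000 1.0000], t=(-1.0515, 0.4404, 0.0000)
after S1 (invert_se3): R=[0.8599 0.5105 0.0000; -0.5105 0.8599 0.0000; 0.0000 0.0000 1.0000], t=(0.6793, -0.9155, 0.0000)
after S2 (essential): [0.0100 0.6709 -0.2181; 0.5478 -0.1479 -0.4031; -0.0992 -0.0185 0.0872]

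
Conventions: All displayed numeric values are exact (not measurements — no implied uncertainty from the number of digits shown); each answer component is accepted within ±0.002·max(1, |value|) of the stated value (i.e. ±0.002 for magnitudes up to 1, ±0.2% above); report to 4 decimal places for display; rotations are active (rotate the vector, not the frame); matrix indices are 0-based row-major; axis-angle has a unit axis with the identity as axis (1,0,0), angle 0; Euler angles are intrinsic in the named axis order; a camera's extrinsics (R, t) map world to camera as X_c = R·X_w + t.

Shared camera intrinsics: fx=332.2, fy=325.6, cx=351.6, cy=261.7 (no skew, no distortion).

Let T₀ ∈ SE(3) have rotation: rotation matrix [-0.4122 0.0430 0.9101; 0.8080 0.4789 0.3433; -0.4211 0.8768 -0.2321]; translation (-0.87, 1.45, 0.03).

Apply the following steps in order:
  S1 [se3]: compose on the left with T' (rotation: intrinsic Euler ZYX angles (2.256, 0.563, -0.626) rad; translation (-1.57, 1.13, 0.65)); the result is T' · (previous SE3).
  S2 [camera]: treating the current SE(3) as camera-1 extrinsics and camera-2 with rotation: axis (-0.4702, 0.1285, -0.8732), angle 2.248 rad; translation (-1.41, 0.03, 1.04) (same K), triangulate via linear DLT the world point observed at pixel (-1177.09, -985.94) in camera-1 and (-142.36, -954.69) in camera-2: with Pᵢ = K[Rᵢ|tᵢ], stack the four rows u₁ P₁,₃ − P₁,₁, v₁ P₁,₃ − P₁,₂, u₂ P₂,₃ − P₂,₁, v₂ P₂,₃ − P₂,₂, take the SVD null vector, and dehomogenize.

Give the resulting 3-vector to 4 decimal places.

result = (1.3700, 1.9032, -0.2866)

after S1 (compose_se3): R=[0.1798 -0.8665 -0.4657; -0.8648 -0.3649 0.3451; -0.4689 0.3407 -0.8149], t=(-1.7491, -0.5354, 0.4165)
after S2 (triangulate): (1.3700, 1.9032, -0.2866)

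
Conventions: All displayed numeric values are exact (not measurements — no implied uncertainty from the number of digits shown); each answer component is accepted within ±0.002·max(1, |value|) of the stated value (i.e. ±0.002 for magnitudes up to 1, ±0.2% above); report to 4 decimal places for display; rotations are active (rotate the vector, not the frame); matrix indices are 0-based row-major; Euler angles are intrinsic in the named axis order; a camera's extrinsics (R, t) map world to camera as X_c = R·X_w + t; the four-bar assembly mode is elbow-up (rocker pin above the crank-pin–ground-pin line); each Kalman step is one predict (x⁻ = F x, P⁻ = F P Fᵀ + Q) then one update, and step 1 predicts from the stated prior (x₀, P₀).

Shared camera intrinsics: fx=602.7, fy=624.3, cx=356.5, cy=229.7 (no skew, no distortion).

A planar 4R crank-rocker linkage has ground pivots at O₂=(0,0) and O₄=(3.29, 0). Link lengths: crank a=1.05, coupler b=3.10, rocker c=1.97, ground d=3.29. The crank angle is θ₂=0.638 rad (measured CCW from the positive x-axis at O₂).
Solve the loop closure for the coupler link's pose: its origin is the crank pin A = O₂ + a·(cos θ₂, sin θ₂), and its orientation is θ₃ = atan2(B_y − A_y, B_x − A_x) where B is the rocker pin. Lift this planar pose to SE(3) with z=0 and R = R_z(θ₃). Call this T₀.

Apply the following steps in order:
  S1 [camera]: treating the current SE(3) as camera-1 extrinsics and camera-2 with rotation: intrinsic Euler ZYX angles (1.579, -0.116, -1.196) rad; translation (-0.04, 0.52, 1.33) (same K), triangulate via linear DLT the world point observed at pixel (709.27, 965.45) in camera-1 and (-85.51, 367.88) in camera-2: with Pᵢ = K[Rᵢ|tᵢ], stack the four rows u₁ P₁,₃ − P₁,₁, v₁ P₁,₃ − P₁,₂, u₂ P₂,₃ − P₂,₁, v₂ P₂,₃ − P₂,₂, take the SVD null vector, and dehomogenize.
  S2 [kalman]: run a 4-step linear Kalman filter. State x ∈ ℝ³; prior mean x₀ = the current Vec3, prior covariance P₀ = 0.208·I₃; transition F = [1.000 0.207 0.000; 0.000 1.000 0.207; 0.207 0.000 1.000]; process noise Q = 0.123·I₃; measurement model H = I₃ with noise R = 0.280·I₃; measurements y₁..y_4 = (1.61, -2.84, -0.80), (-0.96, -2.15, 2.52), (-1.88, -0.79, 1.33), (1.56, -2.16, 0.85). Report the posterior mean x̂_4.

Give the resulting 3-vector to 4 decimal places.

result = (-0.0236, -1.4188, 0.9659)

source (fourbar_fk): coupler pose = R=[0.9062 -0.4229 0.0000; 0.4229 0.9062 0.0000; 0.0000 0.0000 1.0000], t=(0.8435, 0.6254, 0.0000)
after S1 (triangulate): (-0.2611, 0.4022, 0.7462)
after S2 (kf_track): (-0.0236, -1.4188, 0.9659)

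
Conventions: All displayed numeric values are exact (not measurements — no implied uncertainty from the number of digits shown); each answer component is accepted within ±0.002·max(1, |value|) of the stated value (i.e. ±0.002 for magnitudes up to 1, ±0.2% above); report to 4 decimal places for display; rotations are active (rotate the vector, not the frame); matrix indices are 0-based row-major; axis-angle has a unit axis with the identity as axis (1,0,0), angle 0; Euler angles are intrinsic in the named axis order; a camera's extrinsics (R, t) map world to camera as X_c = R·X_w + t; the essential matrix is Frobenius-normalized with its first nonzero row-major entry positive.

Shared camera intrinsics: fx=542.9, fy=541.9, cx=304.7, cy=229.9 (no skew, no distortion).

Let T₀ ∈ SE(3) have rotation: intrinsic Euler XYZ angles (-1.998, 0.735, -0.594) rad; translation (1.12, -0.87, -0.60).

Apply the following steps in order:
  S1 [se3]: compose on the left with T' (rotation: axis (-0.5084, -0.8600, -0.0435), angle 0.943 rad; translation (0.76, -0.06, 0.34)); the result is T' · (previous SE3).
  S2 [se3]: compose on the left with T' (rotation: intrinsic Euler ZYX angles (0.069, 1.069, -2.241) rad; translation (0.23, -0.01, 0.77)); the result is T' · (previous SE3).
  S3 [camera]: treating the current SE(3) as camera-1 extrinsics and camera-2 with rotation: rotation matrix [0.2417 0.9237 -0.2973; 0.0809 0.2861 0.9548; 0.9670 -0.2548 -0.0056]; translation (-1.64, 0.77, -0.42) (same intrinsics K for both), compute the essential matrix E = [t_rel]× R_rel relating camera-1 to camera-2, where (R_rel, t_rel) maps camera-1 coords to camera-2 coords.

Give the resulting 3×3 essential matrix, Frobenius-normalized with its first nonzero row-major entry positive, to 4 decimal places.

after S1 (compose_se3): R=[-0.1404 0.5517 0.8221; 0.1606 -0.8067 0.5688; 0.9770 0.2119 0.0247], t=(1.7619, -0.9300, 1.1214)
after S2 (compose_se3): R=[-0.7541 0.6566 0.0142; 0.6154 0.7141 -0.3338; -0.2293 -0.2429 -0.9426], t=(1.0033, 1.5034, -0.7591)
after S3 (essential): [0.0120 -0.0055 -0.0525; -0.6548 0.2437 -0.1090; -0.0969 0.0500 0.6966]

matrix = [0.0120 -0.0055 -0.0525; -0.6548 0.2437 -0.1090; -0.0969 0.0500 0.6966]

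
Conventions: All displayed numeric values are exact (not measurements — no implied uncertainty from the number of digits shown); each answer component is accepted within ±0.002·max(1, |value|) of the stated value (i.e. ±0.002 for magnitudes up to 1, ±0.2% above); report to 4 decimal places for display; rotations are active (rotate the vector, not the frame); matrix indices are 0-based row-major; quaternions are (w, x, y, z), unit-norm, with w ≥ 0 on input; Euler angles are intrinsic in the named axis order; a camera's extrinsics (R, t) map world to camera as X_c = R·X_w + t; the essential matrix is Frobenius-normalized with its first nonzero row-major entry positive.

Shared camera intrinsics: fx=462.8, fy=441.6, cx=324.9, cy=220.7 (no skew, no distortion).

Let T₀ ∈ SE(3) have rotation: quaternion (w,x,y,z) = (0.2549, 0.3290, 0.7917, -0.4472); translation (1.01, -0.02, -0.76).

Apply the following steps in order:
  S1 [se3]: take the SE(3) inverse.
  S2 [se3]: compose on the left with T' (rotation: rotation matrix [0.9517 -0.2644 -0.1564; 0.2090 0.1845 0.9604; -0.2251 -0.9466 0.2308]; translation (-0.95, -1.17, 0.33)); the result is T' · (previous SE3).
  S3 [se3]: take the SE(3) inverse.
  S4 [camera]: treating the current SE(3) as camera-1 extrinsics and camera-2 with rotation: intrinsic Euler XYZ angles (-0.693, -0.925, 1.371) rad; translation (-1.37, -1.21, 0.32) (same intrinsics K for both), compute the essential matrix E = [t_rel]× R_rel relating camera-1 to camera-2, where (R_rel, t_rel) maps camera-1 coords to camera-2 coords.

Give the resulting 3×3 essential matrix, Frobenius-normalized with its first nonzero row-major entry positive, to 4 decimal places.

matrix = [0.5739 -0.1736 -0.1580; 0.1946 0.6076 0.2830; 0.3562 0.0162 -0.0355]

after S1 (invert_se3): R=[-0.6536 0.2930 -0.6979; 0.7489 0.3835 -0.5404; 0.1094 -0.8758 -0.4701], t=(0.1356, -1.1594, -0.4852)
after S2 (compose_se3): R=[-0.8371 0.3143 -0.4478; 0.1066 -0.7091 -0.6970; -0.5366 -0.6312 0.5601], t=(-0.4386, -1.8215, 1.2850)
after S3 (invert_se3): R=[-0.8371 0.1066 -0.5366; 0.3143 -0.7091 -0.6312; -0.4478 -0.6970 0.5601], t=(0.5165, -0.3428, -2.1857)
after S4 (essential): [0.5739 -0.1736 -0.1580; 0.1946 0.6076 0.2830; 0.3562 0.0162 -0.0355]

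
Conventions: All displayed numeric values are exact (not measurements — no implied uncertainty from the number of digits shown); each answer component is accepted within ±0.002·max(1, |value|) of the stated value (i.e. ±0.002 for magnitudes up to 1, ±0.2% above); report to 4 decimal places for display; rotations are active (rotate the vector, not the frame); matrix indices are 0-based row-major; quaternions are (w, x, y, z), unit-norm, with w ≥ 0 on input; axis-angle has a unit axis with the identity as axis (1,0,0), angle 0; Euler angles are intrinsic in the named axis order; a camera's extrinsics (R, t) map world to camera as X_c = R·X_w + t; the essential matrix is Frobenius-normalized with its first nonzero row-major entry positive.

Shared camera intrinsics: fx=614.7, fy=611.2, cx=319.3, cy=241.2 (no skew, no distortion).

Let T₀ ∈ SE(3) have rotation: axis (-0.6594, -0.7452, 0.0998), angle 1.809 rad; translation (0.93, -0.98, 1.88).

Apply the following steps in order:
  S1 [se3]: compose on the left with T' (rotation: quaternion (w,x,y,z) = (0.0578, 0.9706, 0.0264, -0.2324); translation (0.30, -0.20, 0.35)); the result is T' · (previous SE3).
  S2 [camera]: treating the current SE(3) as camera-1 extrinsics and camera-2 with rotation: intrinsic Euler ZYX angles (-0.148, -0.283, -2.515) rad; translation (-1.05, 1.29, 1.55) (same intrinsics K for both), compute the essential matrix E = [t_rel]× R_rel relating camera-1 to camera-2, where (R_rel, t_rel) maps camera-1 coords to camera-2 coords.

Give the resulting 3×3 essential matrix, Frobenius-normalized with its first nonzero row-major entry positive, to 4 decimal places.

after S1 (compose_se3): R=[0.0354 0.8179 -0.5742; -0.7713 -0.3430 -0.5362; -0.6355 0.4619 0.6187], t=(0.2094, 0.5608, -1.8347)
after S2 (essential): [0.1275 -0.2263 0.4915; -0.0121 -0.2878 0.3521; -0.4938 -0.4511 -0.1917]

matrix = [0.1275 -0.2263 0.4915; -0.0121 -0.2878 0.3521; -0.4938 -0.4511 -0.1917]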